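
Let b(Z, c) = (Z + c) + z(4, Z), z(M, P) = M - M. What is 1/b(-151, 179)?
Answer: 1/28 ≈ 0.035714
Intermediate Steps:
z(M, P) = 0
b(Z, c) = Z + c (b(Z, c) = (Z + c) + 0 = Z + c)
1/b(-151, 179) = 1/(-151 + 179) = 1/28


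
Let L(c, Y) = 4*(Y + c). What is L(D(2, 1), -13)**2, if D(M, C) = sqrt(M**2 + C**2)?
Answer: 2784 - 416*sqrt(5) ≈ 1853.8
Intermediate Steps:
D(M, C) = sqrt(C**2 + M**2)
L(c, Y) = 4*Y + 4*c
L(D(2, 1), -13)**2 = (4*(-13) + 4*sqrt(1**2 + 2**2))**2 = (-52 + 4*sqrt(1 + 4))**2 = (-52 + 4*sqrt(5))**2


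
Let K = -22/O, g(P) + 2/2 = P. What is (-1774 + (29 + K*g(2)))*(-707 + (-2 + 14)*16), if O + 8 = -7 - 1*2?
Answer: 15266145/17 ≈ 8.9801e+5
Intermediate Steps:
O = -17 (O = -8 + (-7 - 1*2) = -8 + (-7 - 2) = -8 - 9 = -17)
g(P) = -1 + P
K = 22/17 (K = -22/(-17) = -22*(-1/17) = 22/17 ≈ 1.2941)
(-1774 + (29 + K*g(2)))*(-707 + (-2 + 14)*16) = (-1774 + (29 + 22*(-1 + 2)/17))*(-707 + (-2 + 14)*16) = (-1774 + (29 + (22/17)*1))*(-707 + 12*16) = (-1774 + (29 + 22/17))*(-707 + 192) = (-1774 + 515/17)*(-515) = -29643/17*(-515) = 15266145/17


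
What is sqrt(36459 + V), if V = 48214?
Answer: sqrt(84673) ≈ 290.99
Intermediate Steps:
sqrt(36459 + V) = sqrt(36459 + 48214) = sqrt(84673)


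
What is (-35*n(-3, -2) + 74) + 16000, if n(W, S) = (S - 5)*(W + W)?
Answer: 14604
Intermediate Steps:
n(W, S) = 2*W*(-5 + S) (n(W, S) = (-5 + S)*(2*W) = 2*W*(-5 + S))
(-35*n(-3, -2) + 74) + 16000 = (-70*(-3)*(-5 - 2) + 74) + 16000 = (-70*(-3)*(-7) + 74) + 16000 = (-35*42 + 74) + 16000 = (-1470 + 74) + 16000 = -1396 + 16000 = 14604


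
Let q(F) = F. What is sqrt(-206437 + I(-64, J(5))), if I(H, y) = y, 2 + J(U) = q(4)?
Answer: I*sqrt(206435) ≈ 454.35*I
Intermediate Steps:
J(U) = 2 (J(U) = -2 + 4 = 2)
sqrt(-206437 + I(-64, J(5))) = sqrt(-206437 + 2) = sqrt(-206435) = I*sqrt(206435)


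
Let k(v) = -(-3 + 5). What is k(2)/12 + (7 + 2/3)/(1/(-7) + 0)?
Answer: -323/6 ≈ -53.833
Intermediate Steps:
k(v) = -2 (k(v) = -1*2 = -2)
k(2)/12 + (7 + 2/3)/(1/(-7) + 0) = -2/12 + (7 + 2/3)/(1/(-7) + 0) = -2*1/12 + (7 + 2*(⅓))/(-⅐ + 0) = -⅙ + (7 + ⅔)/(-⅐) = -⅙ + (23/3)*(-7) = -⅙ - 161/3 = -323/6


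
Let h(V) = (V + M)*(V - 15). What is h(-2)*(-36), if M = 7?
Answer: 3060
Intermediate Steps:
h(V) = (-15 + V)*(7 + V) (h(V) = (V + 7)*(V - 15) = (7 + V)*(-15 + V) = (-15 + V)*(7 + V))
h(-2)*(-36) = (-105 + (-2)² - 8*(-2))*(-36) = (-105 + 4 + 16)*(-36) = -85*(-36) = 3060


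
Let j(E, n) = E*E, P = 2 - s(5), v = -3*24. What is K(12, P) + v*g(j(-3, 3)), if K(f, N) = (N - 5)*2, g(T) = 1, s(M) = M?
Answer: -88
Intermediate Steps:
v = -72
P = -3 (P = 2 - 1*5 = 2 - 5 = -3)
j(E, n) = E²
K(f, N) = -10 + 2*N (K(f, N) = (-5 + N)*2 = -10 + 2*N)
K(12, P) + v*g(j(-3, 3)) = (-10 + 2*(-3)) - 72*1 = (-10 - 6) - 72 = -16 - 72 = -88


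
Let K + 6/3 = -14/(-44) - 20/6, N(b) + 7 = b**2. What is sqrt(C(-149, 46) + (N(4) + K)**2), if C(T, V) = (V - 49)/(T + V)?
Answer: 5*sqrt(29406397)/6798 ≈ 3.9885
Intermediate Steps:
C(T, V) = (-49 + V)/(T + V)
N(b) = -7 + b**2
K = -331/66 (K = -2 + (-14/(-44) - 20/6) = -2 + (-14*(-1/44) - 20*1/6) = -2 + (7/22 - 10/3) = -2 - 199/66 = -331/66 ≈ -5.0152)
sqrt(C(-149, 46) + (N(4) + K)**2) = sqrt((-49 + 46)/(-149 + 46) + ((-7 + 4**2) - 331/66)**2) = sqrt(-3/(-103) + ((-7 + 16) - 331/66)**2) = sqrt(-1/103*(-3) + (9 - 331/66)**2) = sqrt(3/103 + (263/66)**2) = sqrt(3/103 + 69169/4356) = sqrt(7137475/448668) = 5*sqrt(29406397)/6798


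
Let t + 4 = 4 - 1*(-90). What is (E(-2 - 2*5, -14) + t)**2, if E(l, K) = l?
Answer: 6084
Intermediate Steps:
t = 90 (t = -4 + (4 - 1*(-90)) = -4 + (4 + 90) = -4 + 94 = 90)
(E(-2 - 2*5, -14) + t)**2 = ((-2 - 2*5) + 90)**2 = ((-2 - 10) + 90)**2 = (-12 + 90)**2 = 78**2 = 6084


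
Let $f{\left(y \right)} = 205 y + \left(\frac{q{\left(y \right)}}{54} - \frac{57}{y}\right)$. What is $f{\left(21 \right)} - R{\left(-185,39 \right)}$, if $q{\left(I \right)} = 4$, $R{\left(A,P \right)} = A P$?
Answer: $\frac{2176781}{189} \approx 11517.0$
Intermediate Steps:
$f{\left(y \right)} = \frac{2}{27} - \frac{57}{y} + 205 y$ ($f{\left(y \right)} = 205 y + \left(\frac{4}{54} - \frac{57}{y}\right) = 205 y + \left(4 \cdot \frac{1}{54} - \frac{57}{y}\right) = 205 y + \left(\frac{2}{27} - \frac{57}{y}\right) = \frac{2}{27} - \frac{57}{y} + 205 y$)
$f{\left(21 \right)} - R{\left(-185,39 \right)} = \left(\frac{2}{27} - \frac{57}{21} + 205 \cdot 21\right) - \left(-185\right) 39 = \left(\frac{2}{27} - \frac{19}{7} + 4305\right) - -7215 = \left(\frac{2}{27} - \frac{19}{7} + 4305\right) + 7215 = \frac{813146}{189} + 7215 = \frac{2176781}{189}$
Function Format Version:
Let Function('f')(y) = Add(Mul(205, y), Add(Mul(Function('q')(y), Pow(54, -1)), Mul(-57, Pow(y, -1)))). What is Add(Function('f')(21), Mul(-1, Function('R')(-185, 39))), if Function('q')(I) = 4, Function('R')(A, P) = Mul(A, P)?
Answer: Rational(2176781, 189) ≈ 11517.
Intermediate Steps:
Function('f')(y) = Add(Rational(2, 27), Mul(-57, Pow(y, -1)), Mul(205, y)) (Function('f')(y) = Add(Mul(205, y), Add(Mul(4, Pow(54, -1)), Mul(-57, Pow(y, -1)))) = Add(Mul(205, y), Add(Mul(4, Rational(1, 54)), Mul(-57, Pow(y, -1)))) = Add(Mul(205, y), Add(Rational(2, 27), Mul(-57, Pow(y, -1)))) = Add(Rational(2, 27), Mul(-57, Pow(y, -1)), Mul(205, y)))
Add(Function('f')(21), Mul(-1, Function('R')(-185, 39))) = Add(Add(Rational(2, 27), Mul(-57, Pow(21, -1)), Mul(205, 21)), Mul(-1, Mul(-185, 39))) = Add(Add(Rational(2, 27), Mul(-57, Rational(1, 21)), 4305), Mul(-1, -7215)) = Add(Add(Rational(2, 27), Rational(-19, 7), 4305), 7215) = Add(Rational(813146, 189), 7215) = Rational(2176781, 189)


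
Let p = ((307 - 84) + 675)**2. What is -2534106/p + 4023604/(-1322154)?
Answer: -1648782186085/266547568554 ≈ -6.1857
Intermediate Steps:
p = 806404 (p = (223 + 675)**2 = 898**2 = 806404)
-2534106/p + 4023604/(-1322154) = -2534106/806404 + 4023604/(-1322154) = -2534106*1/806404 + 4023604*(-1/1322154) = -1267053/403202 - 2011802/661077 = -1648782186085/266547568554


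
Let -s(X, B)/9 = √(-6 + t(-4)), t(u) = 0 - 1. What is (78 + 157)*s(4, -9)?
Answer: -2115*I*√7 ≈ -5595.8*I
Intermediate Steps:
t(u) = -1
s(X, B) = -9*I*√7 (s(X, B) = -9*√(-6 - 1) = -9*I*√7)
(78 + 157)*s(4, -9) = (78 + 157)*(-9*I*√7) = 235*(-9*I*√7) = -2115*I*√7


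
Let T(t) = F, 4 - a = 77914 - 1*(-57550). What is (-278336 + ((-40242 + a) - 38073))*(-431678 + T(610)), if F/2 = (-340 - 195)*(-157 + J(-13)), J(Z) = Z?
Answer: 122918501358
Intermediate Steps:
a = -135460 (a = 4 - (77914 - 1*(-57550)) = 4 - (77914 + 57550) = 4 - 1*135464 = 4 - 135464 = -135460)
F = 181900 (F = 2*((-340 - 195)*(-157 - 13)) = 2*(-535*(-170)) = 2*90950 = 181900)
T(t) = 181900
(-278336 + ((-40242 + a) - 38073))*(-431678 + T(610)) = (-278336 + ((-40242 - 135460) - 38073))*(-431678 + 181900) = (-278336 + (-175702 - 38073))*(-249778) = (-278336 - 213775)*(-249778) = -492111*(-249778) = 122918501358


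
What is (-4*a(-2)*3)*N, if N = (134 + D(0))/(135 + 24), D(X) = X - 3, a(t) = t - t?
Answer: 0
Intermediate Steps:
a(t) = 0
D(X) = -3 + X
N = 131/159 (N = (134 + (-3 + 0))/(135 + 24) = (134 - 3)/159 = 131*(1/159) = 131/159 ≈ 0.82390)
(-4*a(-2)*3)*N = (-4*0*3)*(131/159) = (0*3)*(131/159) = 0*(131/159) = 0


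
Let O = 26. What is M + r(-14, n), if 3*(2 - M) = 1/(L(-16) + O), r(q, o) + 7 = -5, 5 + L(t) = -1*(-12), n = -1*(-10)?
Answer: -991/99 ≈ -10.010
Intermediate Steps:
n = 10
L(t) = 7 (L(t) = -5 - 1*(-12) = -5 + 12 = 7)
r(q, o) = -12 (r(q, o) = -7 - 5 = -12)
M = 197/99 (M = 2 - 1/(3*(7 + 26)) = 2 - ⅓/33 = 2 - ⅓*1/33 = 2 - 1/99 = 197/99 ≈ 1.9899)
M + r(-14, n) = 197/99 - 12 = -991/99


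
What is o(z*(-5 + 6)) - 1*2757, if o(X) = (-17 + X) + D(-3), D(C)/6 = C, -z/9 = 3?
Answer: -2819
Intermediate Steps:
z = -27 (z = -9*3 = -27)
D(C) = 6*C
o(X) = -35 + X (o(X) = (-17 + X) + 6*(-3) = (-17 + X) - 18 = -35 + X)
o(z*(-5 + 6)) - 1*2757 = (-35 - 27*(-5 + 6)) - 1*2757 = (-35 - 27*1) - 2757 = (-35 - 27) - 2757 = -62 - 2757 = -2819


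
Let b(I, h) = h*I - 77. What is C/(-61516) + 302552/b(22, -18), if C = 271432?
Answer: -669292006/1039181 ≈ -644.06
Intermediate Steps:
b(I, h) = -77 + I*h (b(I, h) = I*h - 77 = -77 + I*h)
C/(-61516) + 302552/b(22, -18) = 271432/(-61516) + 302552/(-77 + 22*(-18)) = 271432*(-1/61516) + 302552/(-77 - 396) = -9694/2197 + 302552/(-473) = -9694/2197 + 302552*(-1/473) = -9694/2197 - 302552/473 = -669292006/1039181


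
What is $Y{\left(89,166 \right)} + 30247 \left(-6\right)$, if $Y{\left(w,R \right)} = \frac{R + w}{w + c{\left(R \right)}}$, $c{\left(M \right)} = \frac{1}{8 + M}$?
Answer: $- \frac{165327492}{911} \approx -1.8148 \cdot 10^{5}$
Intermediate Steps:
$Y{\left(w,R \right)} = \frac{R + w}{w + \frac{1}{8 + R}}$
$Y{\left(89,166 \right)} + 30247 \left(-6\right) = \frac{\left(8 + 166\right) \left(166 + 89\right)}{1 + 89 \left(8 + 166\right)} + 30247 \left(-6\right) = \frac{1}{1 + 89 \cdot 174} \cdot 174 \cdot 255 - 181482 = \frac{1}{1 + 15486} \cdot 174 \cdot 255 - 181482 = \frac{1}{15487} \cdot 174 \cdot 255 - 181482 = \frac{2610}{911} - 181482 = - \frac{165327492}{911}$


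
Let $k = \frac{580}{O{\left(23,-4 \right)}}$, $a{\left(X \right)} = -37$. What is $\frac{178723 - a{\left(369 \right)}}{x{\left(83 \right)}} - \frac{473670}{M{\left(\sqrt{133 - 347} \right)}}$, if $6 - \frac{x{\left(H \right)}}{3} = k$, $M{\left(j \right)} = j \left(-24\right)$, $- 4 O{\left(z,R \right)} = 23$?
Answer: $\frac{2055740}{3687} - \frac{78945 i \sqrt{214}}{856} \approx 557.56 - 1349.1 i$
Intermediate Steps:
$O{\left(z,R \right)} = - \frac{23}{4}$ ($O{\left(z,R \right)} = \left(- \frac{1}{4}\right) 23 = - \frac{23}{4}$)
$M{\left(j \right)} = - 24 j$
$k = - \frac{2320}{23}$ ($k = \frac{580}{- \frac{23}{4}} = 580 \left(- \frac{4}{23}\right) = - \frac{2320}{23} \approx -100.87$)
$x{\left(H \right)} = \frac{7374}{23}$ ($x{\left(H \right)} = 18 - - \frac{6960}{23} = 18 + \frac{6960}{23} = \frac{7374}{23}$)
$\frac{178723 - a{\left(369 \right)}}{x{\left(83 \right)}} - \frac{473670}{M{\left(\sqrt{133 - 347} \right)}} = \frac{178723 - -37}{\frac{7374}{23}} - \frac{473670}{\left(-24\right) \sqrt{133 - 347}} = \left(178723 + 37\right) \frac{23}{7374} - \frac{473670}{\left(-24\right) \sqrt{-214}} = 178760 \cdot \frac{23}{7374} - \frac{473670}{\left(-24\right) i \sqrt{214}} = \frac{2055740}{3687} - \frac{473670}{\left(-24\right) i \sqrt{214}} = \frac{2055740}{3687} - 473670 \frac{i \sqrt{214}}{5136} = \frac{2055740}{3687} - \frac{78945 i \sqrt{214}}{856}$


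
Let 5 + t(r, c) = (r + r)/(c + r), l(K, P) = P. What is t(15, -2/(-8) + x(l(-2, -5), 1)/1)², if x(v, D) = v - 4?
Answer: 1/25 ≈ 0.040000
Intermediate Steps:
x(v, D) = -4 + v
t(r, c) = -5 + 2*r/(c + r) (t(r, c) = -5 + (r + r)/(c + r) = -5 + (2*r)/(c + r) = -5 + 2*r/(c + r))
t(15, -2/(-8) + x(l(-2, -5), 1)/1)² = ((-5*(-2/(-8) + (-4 - 5)/1) - 3*15)/((-2/(-8) + (-4 - 5)/1) + 15))² = ((-5*(-2*(-⅛) - 9*1) - 45)/((-2*(-⅛) - 9*1) + 15))² = ((-5*(¼ - 9) - 45)/((¼ - 9) + 15))² = ((-5*(-35/4) - 45)/(-35/4 + 15))² = ((175/4 - 45)/(25/4))² = ((4/25)*(-5/4))² = (-⅕)² = 1/25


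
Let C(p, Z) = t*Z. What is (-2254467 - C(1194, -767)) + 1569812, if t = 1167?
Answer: 210434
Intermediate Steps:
C(p, Z) = 1167*Z
(-2254467 - C(1194, -767)) + 1569812 = (-2254467 - 1167*(-767)) + 1569812 = (-2254467 - 1*(-895089)) + 1569812 = (-2254467 + 895089) + 1569812 = -1359378 + 1569812 = 210434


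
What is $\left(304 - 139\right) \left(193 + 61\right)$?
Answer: $41910$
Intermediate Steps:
$\left(304 - 139\right) \left(193 + 61\right) = 165 \cdot 254 = 41910$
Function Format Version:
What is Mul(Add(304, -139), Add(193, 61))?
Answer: 41910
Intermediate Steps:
Mul(Add(304, -139), Add(193, 61)) = Mul(165, 254) = 41910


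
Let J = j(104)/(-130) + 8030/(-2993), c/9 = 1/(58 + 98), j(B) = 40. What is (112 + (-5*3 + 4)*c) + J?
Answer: 231055/2132 ≈ 108.37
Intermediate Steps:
c = 3/52 (c = 9/(58 + 98) = 9/156 = 9*(1/156) = 3/52 ≈ 0.057692)
J = -1594/533 (J = 40/(-130) + 8030/(-2993) = 40*(-1/130) + 8030*(-1/2993) = -4/13 - 110/41 = -1594/533 ≈ -2.9906)
(112 + (-5*3 + 4)*c) + J = (112 + (-5*3 + 4)*(3/52)) - 1594/533 = (112 + (-15 + 4)*(3/52)) - 1594/533 = (112 - 11*3/52) - 1594/533 = (112 - 33/52) - 1594/533 = 5791/52 - 1594/533 = 231055/2132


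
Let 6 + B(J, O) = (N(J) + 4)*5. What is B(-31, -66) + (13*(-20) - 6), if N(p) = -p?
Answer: -97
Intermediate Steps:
B(J, O) = 14 - 5*J (B(J, O) = -6 + (-J + 4)*5 = -6 + (4 - J)*5 = -6 + (20 - 5*J) = 14 - 5*J)
B(-31, -66) + (13*(-20) - 6) = (14 - 5*(-31)) + (13*(-20) - 6) = (14 + 155) + (-260 - 6) = 169 - 266 = -97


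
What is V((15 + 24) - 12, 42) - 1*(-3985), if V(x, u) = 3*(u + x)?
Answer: 4192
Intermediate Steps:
V(x, u) = 3*u + 3*x
V((15 + 24) - 12, 42) - 1*(-3985) = (3*42 + 3*((15 + 24) - 12)) - 1*(-3985) = (126 + 3*(39 - 12)) + 3985 = (126 + 3*27) + 3985 = (126 + 81) + 3985 = 207 + 3985 = 4192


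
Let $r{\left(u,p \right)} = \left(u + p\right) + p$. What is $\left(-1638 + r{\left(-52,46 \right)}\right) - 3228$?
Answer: $-4826$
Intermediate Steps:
$r{\left(u,p \right)} = u + 2 p$ ($r{\left(u,p \right)} = \left(p + u\right) + p = u + 2 p$)
$\left(-1638 + r{\left(-52,46 \right)}\right) - 3228 = \left(-1638 + \left(-52 + 2 \cdot 46\right)\right) - 3228 = \left(-1638 + \left(-52 + 92\right)\right) - 3228 = \left(-1638 + 40\right) - 3228 = -1598 - 3228 = -4826$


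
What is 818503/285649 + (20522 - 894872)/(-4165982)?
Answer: 261401854864/85000613737 ≈ 3.0753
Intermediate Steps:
818503/285649 + (20522 - 894872)/(-4165982) = 818503*(1/285649) - 874350*(-1/4165982) = 116929/40807 + 437175/2082991 = 261401854864/85000613737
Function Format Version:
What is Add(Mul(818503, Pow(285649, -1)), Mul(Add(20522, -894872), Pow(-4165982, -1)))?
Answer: Rational(261401854864, 85000613737) ≈ 3.0753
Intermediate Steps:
Add(Mul(818503, Pow(285649, -1)), Mul(Add(20522, -894872), Pow(-4165982, -1))) = Add(Mul(818503, Rational(1, 285649)), Mul(-874350, Rational(-1, 4165982))) = Add(Rational(116929, 40807), Rational(437175, 2082991)) = Rational(261401854864, 85000613737)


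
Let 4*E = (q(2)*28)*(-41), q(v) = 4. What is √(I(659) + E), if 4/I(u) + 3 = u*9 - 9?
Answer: 16*I*√157108017/5919 ≈ 33.882*I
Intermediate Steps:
I(u) = 4/(-12 + 9*u) (I(u) = 4/(-3 + (u*9 - 9)) = 4/(-3 + (9*u - 9)) = 4/(-3 + (-9 + 9*u)) = 4/(-12 + 9*u))
E = -1148 (E = ((4*28)*(-41))/4 = (112*(-41))/4 = (¼)*(-4592) = -1148)
√(I(659) + E) = √(4/(3*(-4 + 3*659)) - 1148) = √(4/(3*(-4 + 1977)) - 1148) = √((4/3)/1973 - 1148) = √((4/3)*(1/1973) - 1148) = √(4/5919 - 1148) = √(-6795008/5919) = 16*I*√157108017/5919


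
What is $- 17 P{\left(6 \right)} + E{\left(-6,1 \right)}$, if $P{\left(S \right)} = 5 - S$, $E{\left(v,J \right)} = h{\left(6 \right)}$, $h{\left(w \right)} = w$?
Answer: $23$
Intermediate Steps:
$E{\left(v,J \right)} = 6$
$- 17 P{\left(6 \right)} + E{\left(-6,1 \right)} = - 17 \left(5 - 6\right) + 6 = \left(-17\right) \left(-1\right) + 6 = 17 + 6 = 23$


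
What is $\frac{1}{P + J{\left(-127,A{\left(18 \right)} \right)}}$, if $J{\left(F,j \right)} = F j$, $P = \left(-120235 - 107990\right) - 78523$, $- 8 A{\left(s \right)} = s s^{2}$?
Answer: $- \frac{1}{214165} \approx -4.6693 \cdot 10^{-6}$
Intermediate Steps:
$A{\left(s \right)} = - \frac{s^{3}}{8}$ ($A{\left(s \right)} = - \frac{s s^{2}}{8} = - \frac{s^{3}}{8}$)
$P = -306748$ ($P = -228225 - 78523 = -306748$)
$\frac{1}{P + J{\left(-127,A{\left(18 \right)} \right)}} = \frac{1}{-306748 - 127 \left(- \frac{18^{3}}{8}\right)} = \frac{1}{-306748 - 127 \left(\left(- \frac{1}{8}\right) 5832\right)} = \frac{1}{-306748 - -92583} = \frac{1}{-306748 + 92583} = \frac{1}{-214165} = - \frac{1}{214165}$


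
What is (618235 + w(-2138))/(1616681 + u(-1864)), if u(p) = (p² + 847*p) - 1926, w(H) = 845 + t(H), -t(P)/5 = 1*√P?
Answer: 619080/3510443 - 5*I*√2138/3510443 ≈ 0.17635 - 6.5858e-5*I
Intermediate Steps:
t(P) = -5*√P
w(H) = 845 - 5*√H
u(p) = -1926 + p² + 847*p
(618235 + w(-2138))/(1616681 + u(-1864)) = (618235 + (845 - 5*I*√2138))/(1616681 + (-1926 + (-1864)² + 847*(-1864))) = (618235 + (845 - 5*I*√2138))/(1616681 + (-1926 + 3474496 - 1578808)) = (618235 + (845 - 5*I*√2138))/(1616681 + 1893762) = (619080 - 5*I*√2138)/3510443 = (619080 - 5*I*√2138)*(1/3510443) = 619080/3510443 - 5*I*√2138/3510443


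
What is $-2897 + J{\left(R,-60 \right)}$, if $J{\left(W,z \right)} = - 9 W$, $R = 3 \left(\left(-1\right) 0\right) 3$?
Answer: $-2897$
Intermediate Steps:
$R = 0$ ($R = 3 \cdot 0 \cdot 3 = 0 \cdot 3 = 0$)
$-2897 + J{\left(R,-60 \right)} = -2897 - 0 = -2897 + 0 = -2897$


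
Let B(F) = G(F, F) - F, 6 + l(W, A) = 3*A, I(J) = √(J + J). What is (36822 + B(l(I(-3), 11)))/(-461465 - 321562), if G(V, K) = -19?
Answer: -36776/783027 ≈ -0.046966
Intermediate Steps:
I(J) = √2*√J (I(J) = √(2*J) = √2*√J)
l(W, A) = -6 + 3*A
B(F) = -19 - F
(36822 + B(l(I(-3), 11)))/(-461465 - 321562) = (36822 + (-19 - (-6 + 3*11)))/(-461465 - 321562) = (36822 + (-19 - (-6 + 33)))/(-783027) = (36822 + (-19 - 1*27))*(-1/783027) = (36822 + (-19 - 27))*(-1/783027) = (36822 - 46)*(-1/783027) = 36776*(-1/783027) = -36776/783027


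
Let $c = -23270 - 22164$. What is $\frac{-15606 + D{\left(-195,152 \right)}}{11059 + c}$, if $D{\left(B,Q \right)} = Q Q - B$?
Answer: $- \frac{7693}{34375} \approx -0.2238$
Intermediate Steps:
$D{\left(B,Q \right)} = Q^{2} - B$
$c = -45434$ ($c = -23270 - 22164 = -45434$)
$\frac{-15606 + D{\left(-195,152 \right)}}{11059 + c} = \frac{-15606 - \left(-195 - 152^{2}\right)}{11059 - 45434} = \frac{-15606 + \left(23104 + 195\right)}{-34375} = \left(-15606 + 23299\right) \left(- \frac{1}{34375}\right) = 7693 \left(- \frac{1}{34375}\right) = - \frac{7693}{34375}$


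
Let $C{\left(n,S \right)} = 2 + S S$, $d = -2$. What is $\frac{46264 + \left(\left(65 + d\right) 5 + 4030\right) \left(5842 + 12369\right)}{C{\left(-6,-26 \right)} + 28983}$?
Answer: $\frac{79173059}{29661} \approx 2669.3$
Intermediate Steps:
$C{\left(n,S \right)} = 2 + S^{2}$
$\frac{46264 + \left(\left(65 + d\right) 5 + 4030\right) \left(5842 + 12369\right)}{C{\left(-6,-26 \right)} + 28983} = \frac{46264 + \left(\left(65 - 2\right) 5 + 4030\right) \left(5842 + 12369\right)}{\left(2 + \left(-26\right)^{2}\right) + 28983} = \frac{46264 + \left(63 \cdot 5 + 4030\right) 18211}{\left(2 + 676\right) + 28983} = \frac{46264 + \left(315 + 4030\right) 18211}{678 + 28983} = \frac{46264 + 4345 \cdot 18211}{29661} = \left(46264 + 79126795\right) \frac{1}{29661} = 79173059 \cdot \frac{1}{29661} = \frac{79173059}{29661}$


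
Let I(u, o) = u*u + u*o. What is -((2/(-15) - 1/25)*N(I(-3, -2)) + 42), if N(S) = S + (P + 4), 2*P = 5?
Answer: -5741/150 ≈ -38.273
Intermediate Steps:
P = 5/2 (P = (½)*5 = 5/2 ≈ 2.5000)
I(u, o) = u² + o*u
N(S) = 13/2 + S (N(S) = S + (5/2 + 4) = S + 13/2 = 13/2 + S)
-((2/(-15) - 1/25)*N(I(-3, -2)) + 42) = -((2/(-15) - 1/25)*(13/2 - 3*(-2 - 3)) + 42) = -((2*(-1/15) - 1*1/25)*(13/2 - 3*(-5)) + 42) = -((-2/15 - 1/25)*(13/2 + 15) + 42) = -(-13/75*43/2 + 42) = -(-559/150 + 42) = -1*5741/150 = -5741/150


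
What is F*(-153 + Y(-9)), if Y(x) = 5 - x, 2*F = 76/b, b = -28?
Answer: 2641/14 ≈ 188.64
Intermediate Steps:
F = -19/14 (F = (76/(-28))/2 = (76*(-1/28))/2 = (½)*(-19/7) = -19/14 ≈ -1.3571)
F*(-153 + Y(-9)) = -19*(-153 + (5 - 1*(-9)))/14 = -19*(-153 + (5 + 9))/14 = -19*(-153 + 14)/14 = -19/14*(-139) = 2641/14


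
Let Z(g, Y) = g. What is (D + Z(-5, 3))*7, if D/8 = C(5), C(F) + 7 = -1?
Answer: -483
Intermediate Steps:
C(F) = -8 (C(F) = -7 - 1 = -8)
D = -64 (D = 8*(-8) = -64)
(D + Z(-5, 3))*7 = (-64 - 5)*7 = -69*7 = -483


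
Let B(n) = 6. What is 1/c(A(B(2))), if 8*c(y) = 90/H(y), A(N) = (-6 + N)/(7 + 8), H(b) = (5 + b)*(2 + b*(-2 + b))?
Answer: 8/9 ≈ 0.88889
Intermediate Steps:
H(b) = (2 + b*(-2 + b))*(5 + b)
A(N) = -⅖ + N/15 (A(N) = (-6 + N)/15 = (-6 + N)*(1/15) = -⅖ + N/15)
c(y) = 45/(4*(10 + y³ - 8*y + 3*y²)) (c(y) = (90/(10 + y³ - 8*y + 3*y²))/8 = 45/(4*(10 + y³ - 8*y + 3*y²)))
1/c(A(B(2))) = 1/(45/(4*(10 + (-⅖ + (1/15)*6)³ - 8*(-⅖ + (1/15)*6) + 3*(-⅖ + (1/15)*6)²))) = 1/(45/(4*(10 + (-⅖ + ⅖)³ - 8*(-⅖ + ⅖) + 3*(-⅖ + ⅖)²))) = 1/(45/(4*(10 + 0³ - 8*0 + 3*0²))) = 1/(45/(4*(10 + 0 + 0 + 3*0))) = 1/(45/(4*(10 + 0 + 0 + 0))) = 1/((45/4)/10) = 1/((45/4)*(⅒)) = 1/(9/8) = 8/9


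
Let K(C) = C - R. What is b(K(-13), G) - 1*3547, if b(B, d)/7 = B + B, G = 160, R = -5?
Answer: -3659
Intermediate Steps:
K(C) = 5 + C (K(C) = C - 1*(-5) = C + 5 = 5 + C)
b(B, d) = 14*B (b(B, d) = 7*(B + B) = 7*(2*B) = 14*B)
b(K(-13), G) - 1*3547 = 14*(5 - 13) - 1*3547 = 14*(-8) - 3547 = -112 - 3547 = -3659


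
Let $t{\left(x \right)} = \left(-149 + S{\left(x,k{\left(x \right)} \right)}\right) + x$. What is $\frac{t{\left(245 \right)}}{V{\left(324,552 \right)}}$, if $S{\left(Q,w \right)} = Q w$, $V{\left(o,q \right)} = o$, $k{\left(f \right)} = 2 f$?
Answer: $\frac{60073}{162} \approx 370.82$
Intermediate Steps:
$t{\left(x \right)} = -149 + x + 2 x^{2}$ ($t{\left(x \right)} = \left(-149 + x 2 x\right) + x = \left(-149 + 2 x^{2}\right) + x = -149 + x + 2 x^{2}$)
$\frac{t{\left(245 \right)}}{V{\left(324,552 \right)}} = \frac{-149 + 245 + 2 \cdot 245^{2}}{324} = \left(-149 + 245 + 2 \cdot 60025\right) \frac{1}{324} = \left(-149 + 245 + 120050\right) \frac{1}{324} = 120146 \cdot \frac{1}{324} = \frac{60073}{162}$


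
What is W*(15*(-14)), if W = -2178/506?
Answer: 20790/23 ≈ 903.91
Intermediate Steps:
W = -99/23 (W = -2178*1/506 = -99/23 ≈ -4.3043)
W*(15*(-14)) = -1485*(-14)/23 = -99/23*(-210) = 20790/23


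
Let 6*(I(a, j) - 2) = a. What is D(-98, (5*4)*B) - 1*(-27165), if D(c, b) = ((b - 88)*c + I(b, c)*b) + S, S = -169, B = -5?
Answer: 140660/3 ≈ 46887.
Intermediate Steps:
I(a, j) = 2 + a/6
D(c, b) = -169 + b*(2 + b/6) + c*(-88 + b) (D(c, b) = ((b - 88)*c + (2 + b/6)*b) - 169 = ((-88 + b)*c + b*(2 + b/6)) - 169 = (c*(-88 + b) + b*(2 + b/6)) - 169 = (b*(2 + b/6) + c*(-88 + b)) - 169 = -169 + b*(2 + b/6) + c*(-88 + b))
D(-98, (5*4)*B) - 1*(-27165) = (-169 - 88*(-98) + ((5*4)*(-5))*(-98) + ((5*4)*(-5))*(12 + (5*4)*(-5))/6) - 1*(-27165) = (-169 + 8624 + (20*(-5))*(-98) + (20*(-5))*(12 + 20*(-5))/6) + 27165 = (-169 + 8624 - 100*(-98) + (⅙)*(-100)*(12 - 100)) + 27165 = (-169 + 8624 + 9800 + (⅙)*(-100)*(-88)) + 27165 = (-169 + 8624 + 9800 + 4400/3) + 27165 = 59165/3 + 27165 = 140660/3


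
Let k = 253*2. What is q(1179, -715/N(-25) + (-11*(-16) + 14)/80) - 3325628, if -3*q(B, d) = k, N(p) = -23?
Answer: -9977390/3 ≈ -3.3258e+6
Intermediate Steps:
k = 506
q(B, d) = -506/3 (q(B, d) = -1/3*506 = -506/3)
q(1179, -715/N(-25) + (-11*(-16) + 14)/80) - 3325628 = -506/3 - 3325628 = -9977390/3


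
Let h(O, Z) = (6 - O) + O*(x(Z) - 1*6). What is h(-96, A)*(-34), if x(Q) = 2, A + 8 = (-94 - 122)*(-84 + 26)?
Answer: -16524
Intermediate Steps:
A = 12520 (A = -8 + (-94 - 122)*(-84 + 26) = -8 - 216*(-58) = -8 + 12528 = 12520)
h(O, Z) = 6 - 5*O (h(O, Z) = (6 - O) + O*(2 - 1*6) = (6 - O) + O*(2 - 6) = (6 - O) + O*(-4) = (6 - O) - 4*O = 6 - 5*O)
h(-96, A)*(-34) = (6 - 5*(-96))*(-34) = (6 + 480)*(-34) = 486*(-34) = -16524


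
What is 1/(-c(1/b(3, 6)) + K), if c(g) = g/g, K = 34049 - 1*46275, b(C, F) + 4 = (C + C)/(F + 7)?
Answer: -1/12227 ≈ -8.1786e-5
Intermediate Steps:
b(C, F) = -4 + 2*C/(7 + F) (b(C, F) = -4 + (C + C)/(F + 7) = -4 + (2*C)/(7 + F) = -4 + 2*C/(7 + F))
K = -12226 (K = 34049 - 46275 = -12226)
c(g) = 1
1/(-c(1/b(3, 6)) + K) = 1/(-1*1 - 12226) = 1/(-1 - 12226) = 1/(-12227) = -1/12227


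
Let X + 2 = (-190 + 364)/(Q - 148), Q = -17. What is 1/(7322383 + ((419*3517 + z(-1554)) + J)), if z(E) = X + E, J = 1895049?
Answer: 55/587922387 ≈ 9.3550e-8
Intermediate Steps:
X = -168/55 (X = -2 + (-190 + 364)/(-17 - 148) = -2 + 174/(-165) = -2 + 174*(-1/165) = -2 - 58/55 = -168/55 ≈ -3.0545)
z(E) = -168/55 + E
1/(7322383 + ((419*3517 + z(-1554)) + J)) = 1/(7322383 + ((419*3517 + (-168/55 - 1554)) + 1895049)) = 1/(7322383 + ((1473623 - 85638/55) + 1895049)) = 1/(7322383 + (80963627/55 + 1895049)) = 1/(7322383 + 185191322/55) = 1/(587922387/55) = 55/587922387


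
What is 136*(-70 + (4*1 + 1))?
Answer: -8840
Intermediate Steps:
136*(-70 + (4*1 + 1)) = 136*(-70 + (4 + 1)) = 136*(-70 + 5) = 136*(-65) = -8840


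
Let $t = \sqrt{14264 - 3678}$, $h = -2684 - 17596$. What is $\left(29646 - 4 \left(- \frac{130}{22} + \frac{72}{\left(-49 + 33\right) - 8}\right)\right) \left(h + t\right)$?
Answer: $- \frac{6621379440}{11} + \frac{326498 \sqrt{10586}}{11} \approx -5.9889 \cdot 10^{8}$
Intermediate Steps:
$h = -20280$
$t = \sqrt{10586} \approx 102.89$
$\left(29646 - 4 \left(- \frac{130}{22} + \frac{72}{\left(-49 + 33\right) - 8}\right)\right) \left(h + t\right) = \left(29646 - 4 \left(- \frac{130}{22} + \frac{72}{\left(-49 + 33\right) - 8}\right)\right) \left(-20280 + \sqrt{10586}\right) = \left(29646 - 4 \left(\left(-130\right) \frac{1}{22} + \frac{72}{-16 - 8}\right)\right) \left(-20280 + \sqrt{10586}\right) = \left(29646 - 4 \left(- \frac{65}{11} + \frac{72}{-24}\right)\right) \left(-20280 + \sqrt{10586}\right) = \left(29646 - 4 \left(- \frac{65}{11} + 72 \left(- \frac{1}{24}\right)\right)\right) \left(-20280 + \sqrt{10586}\right) = \left(29646 - 4 \left(- \frac{65}{11} - 3\right)\right) \left(-20280 + \sqrt{10586}\right) = \left(29646 - - \frac{392}{11}\right) \left(-20280 + \sqrt{10586}\right) = \left(29646 + \frac{392}{11}\right) \left(-20280 + \sqrt{10586}\right) = \frac{326498 \left(-20280 + \sqrt{10586}\right)}{11} = - \frac{6621379440}{11} + \frac{326498 \sqrt{10586}}{11}$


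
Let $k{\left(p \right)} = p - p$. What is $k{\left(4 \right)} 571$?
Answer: $0$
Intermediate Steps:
$k{\left(p \right)} = 0$
$k{\left(4 \right)} 571 = 0 \cdot 571 = 0$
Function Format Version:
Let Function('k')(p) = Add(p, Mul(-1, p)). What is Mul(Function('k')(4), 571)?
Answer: 0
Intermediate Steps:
Function('k')(p) = 0
Mul(Function('k')(4), 571) = Mul(0, 571) = 0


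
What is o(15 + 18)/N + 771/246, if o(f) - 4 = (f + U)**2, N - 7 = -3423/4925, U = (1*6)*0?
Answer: 224694207/1273132 ≈ 176.49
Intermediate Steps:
U = 0 (U = 6*0 = 0)
N = 31052/4925 (N = 7 - 3423/4925 = 31052/4925 ≈ 6.3050)
o(f) = 4 + f**2 (o(f) = 4 + (f + 0)**2 = 4 + f**2)
o(15 + 18)/N + 771/246 = (4 + (15 + 18)**2)/(31052/4925) + 771/246 = (4 + 33**2)*(4925/31052) + 771*(1/246) = (4 + 1089)*(4925/31052) + 257/82 = 1093*(4925/31052) + 257/82 = 5383025/31052 + 257/82 = 224694207/1273132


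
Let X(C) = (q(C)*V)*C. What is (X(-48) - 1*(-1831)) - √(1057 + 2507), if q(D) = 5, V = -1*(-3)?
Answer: 1111 - 18*√11 ≈ 1051.3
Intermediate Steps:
V = 3
X(C) = 15*C (X(C) = (5*3)*C = 15*C)
(X(-48) - 1*(-1831)) - √(1057 + 2507) = (15*(-48) - 1*(-1831)) - √(1057 + 2507) = (-720 + 1831) - √3564 = 1111 - 18*√11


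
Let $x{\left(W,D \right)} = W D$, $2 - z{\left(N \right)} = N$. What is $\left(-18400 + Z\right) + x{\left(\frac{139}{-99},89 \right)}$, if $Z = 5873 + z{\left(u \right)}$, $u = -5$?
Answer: $- \frac{1251851}{99} \approx -12645.0$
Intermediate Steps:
$z{\left(N \right)} = 2 - N$
$Z = 5880$ ($Z = 5873 + \left(2 - -5\right) = 5873 + \left(2 + 5\right) = 5873 + 7 = 5880$)
$x{\left(W,D \right)} = D W$
$\left(-18400 + Z\right) + x{\left(\frac{139}{-99},89 \right)} = \left(-18400 + 5880\right) + 89 \frac{139}{-99} = -12520 + 89 \cdot 139 \left(- \frac{1}{99}\right) = -12520 + 89 \left(- \frac{139}{99}\right) = -12520 - \frac{12371}{99} = - \frac{1251851}{99}$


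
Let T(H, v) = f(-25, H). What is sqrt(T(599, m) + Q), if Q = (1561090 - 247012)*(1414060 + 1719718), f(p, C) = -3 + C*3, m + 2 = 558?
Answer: 7*sqrt(84041402622) ≈ 2.0293e+6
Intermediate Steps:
m = 556 (m = -2 + 558 = 556)
f(p, C) = -3 + 3*C
T(H, v) = -3 + 3*H
Q = 4118028726684 (Q = 1314078*3133778 = 4118028726684)
sqrt(T(599, m) + Q) = sqrt((-3 + 3*599) + 4118028726684) = sqrt((-3 + 1797) + 4118028726684) = sqrt(1794 + 4118028726684) = sqrt(4118028728478) = 7*sqrt(84041402622)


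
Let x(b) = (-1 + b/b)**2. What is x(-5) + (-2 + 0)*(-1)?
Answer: 2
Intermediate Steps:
x(b) = 0 (x(b) = (-1 + 1)**2 = 0**2 = 0)
x(-5) + (-2 + 0)*(-1) = 0 + (-2 + 0)*(-1) = 0 - 2*(-1) = 0 + 2 = 2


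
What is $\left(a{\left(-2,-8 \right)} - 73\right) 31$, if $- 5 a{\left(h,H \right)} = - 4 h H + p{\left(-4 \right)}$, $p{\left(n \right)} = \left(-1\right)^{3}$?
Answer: $-1860$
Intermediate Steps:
$p{\left(n \right)} = -1$
$a{\left(h,H \right)} = \frac{1}{5} + \frac{4 H h}{5}$ ($a{\left(h,H \right)} = - \frac{- 4 h H - 1}{5} = - \frac{- 4 H h - 1}{5} = - \frac{-1 - 4 H h}{5} = \frac{1}{5} + \frac{4 H h}{5}$)
$\left(a{\left(-2,-8 \right)} - 73\right) 31 = \left(\left(\frac{1}{5} + \frac{4}{5} \left(-8\right) \left(-2\right)\right) - 73\right) 31 = \left(\left(\frac{1}{5} + \frac{64}{5}\right) - 73\right) 31 = \left(13 - 73\right) 31 = \left(-60\right) 31 = -1860$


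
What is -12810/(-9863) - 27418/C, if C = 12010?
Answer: -8326831/8461045 ≈ -0.98414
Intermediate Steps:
-12810/(-9863) - 27418/C = -12810/(-9863) - 27418/12010 = -12810*(-1/9863) - 27418*1/12010 = 1830/1409 - 13709/6005 = -8326831/8461045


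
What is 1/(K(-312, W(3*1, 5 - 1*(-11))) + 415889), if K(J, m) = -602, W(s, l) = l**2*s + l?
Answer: 1/415287 ≈ 2.4080e-6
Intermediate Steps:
W(s, l) = l + s*l**2 (W(s, l) = s*l**2 + l = l + s*l**2)
1/(K(-312, W(3*1, 5 - 1*(-11))) + 415889) = 1/(-602 + 415889) = 1/415287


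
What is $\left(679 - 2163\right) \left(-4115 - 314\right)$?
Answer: $6572636$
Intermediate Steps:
$\left(679 - 2163\right) \left(-4115 - 314\right) = \left(-1484\right) \left(-4429\right) = 6572636$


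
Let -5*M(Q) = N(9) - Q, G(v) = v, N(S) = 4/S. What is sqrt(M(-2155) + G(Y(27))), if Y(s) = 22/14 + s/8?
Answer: I*sqrt(75171530)/420 ≈ 20.643*I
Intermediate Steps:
Y(s) = 11/7 + s/8 (Y(s) = 22*(1/14) + s*(1/8) = 11/7 + s/8)
M(Q) = -4/45 + Q/5 (M(Q) = -(4/9 - Q)/5 = -4/45 + Q/5)
sqrt(M(-2155) + G(Y(27))) = sqrt((-4/45 + (1/5)*(-2155)) + (11/7 + (1/8)*27)) = sqrt((-4/45 - 431) + (11/7 + 27/8)) = sqrt(-19399/45 + 277/56) = sqrt(-1073879/2520) = I*sqrt(75171530)/420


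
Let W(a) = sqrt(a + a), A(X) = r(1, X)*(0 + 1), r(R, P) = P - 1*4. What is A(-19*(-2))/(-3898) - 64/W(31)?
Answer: -17/1949 - 32*sqrt(62)/31 ≈ -8.1367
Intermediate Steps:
r(R, P) = -4 + P (r(R, P) = P - 4 = -4 + P)
A(X) = -4 + X (A(X) = (-4 + X)*(0 + 1) = (-4 + X)*1 = -4 + X)
W(a) = sqrt(2)*sqrt(a) (W(a) = sqrt(2*a) = sqrt(2)*sqrt(a))
A(-19*(-2))/(-3898) - 64/W(31) = (-4 - 19*(-2))/(-3898) - 64*sqrt(62)/62 = (-4 + 38)*(-1/3898) - 64*sqrt(62)/62 = 34*(-1/3898) - 32*sqrt(62)/31 = -17/1949 - 32*sqrt(62)/31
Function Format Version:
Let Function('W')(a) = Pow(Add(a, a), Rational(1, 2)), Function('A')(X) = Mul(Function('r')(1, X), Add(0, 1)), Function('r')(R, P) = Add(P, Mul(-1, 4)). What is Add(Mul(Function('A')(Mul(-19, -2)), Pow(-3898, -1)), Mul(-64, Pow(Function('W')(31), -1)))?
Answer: Add(Rational(-17, 1949), Mul(Rational(-32, 31), Pow(62, Rational(1, 2)))) ≈ -8.1367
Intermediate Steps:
Function('r')(R, P) = Add(-4, P) (Function('r')(R, P) = Add(P, -4) = Add(-4, P))
Function('A')(X) = Add(-4, X) (Function('A')(X) = Mul(Add(-4, X), Add(0, 1)) = Mul(Add(-4, X), 1) = Add(-4, X))
Function('W')(a) = Mul(Pow(2, Rational(1, 2)), Pow(a, Rational(1, 2))) (Function('W')(a) = Pow(Mul(2, a), Rational(1, 2)) = Mul(Pow(2, Rational(1, 2)), Pow(a, Rational(1, 2))))
Add(Mul(Function('A')(Mul(-19, -2)), Pow(-3898, -1)), Mul(-64, Pow(Function('W')(31), -1))) = Add(Mul(Add(-4, Mul(-19, -2)), Pow(-3898, -1)), Mul(-64, Pow(Mul(Pow(2, Rational(1, 2)), Pow(31, Rational(1, 2))), -1))) = Add(Mul(Add(-4, 38), Rational(-1, 3898)), Mul(-64, Pow(Pow(62, Rational(1, 2)), -1))) = Add(Mul(34, Rational(-1, 3898)), Mul(-64, Mul(Rational(1, 62), Pow(62, Rational(1, 2))))) = Add(Rational(-17, 1949), Mul(Rational(-32, 31), Pow(62, Rational(1, 2))))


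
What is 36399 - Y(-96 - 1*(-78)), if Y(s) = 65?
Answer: 36334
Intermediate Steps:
36399 - Y(-96 - 1*(-78)) = 36399 - 1*65 = 36399 - 65 = 36334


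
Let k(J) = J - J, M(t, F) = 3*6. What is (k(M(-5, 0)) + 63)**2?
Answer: 3969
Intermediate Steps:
M(t, F) = 18
k(J) = 0
(k(M(-5, 0)) + 63)**2 = (0 + 63)**2 = 63**2 = 3969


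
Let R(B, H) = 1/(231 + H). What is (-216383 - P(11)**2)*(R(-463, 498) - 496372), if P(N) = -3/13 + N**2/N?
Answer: 4413225302867383/41067 ≈ 1.0746e+11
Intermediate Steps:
P(N) = -3/13 + N (P(N) = -3*1/13 + N = -3/13 + N)
(-216383 - P(11)**2)*(R(-463, 498) - 496372) = (-216383 - (-3/13 + 11)**2)*(1/(231 + 498) - 496372) = (-216383 - (140/13)**2)*(1/729 - 496372) = (-216383 - 1*19600/169)*(1/729 - 496372) = (-216383 - 19600/169)*(-361855187/729) = -36588327/169*(-361855187/729) = 4413225302867383/41067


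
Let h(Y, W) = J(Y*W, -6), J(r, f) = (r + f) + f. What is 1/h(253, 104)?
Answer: 1/26300 ≈ 3.8023e-5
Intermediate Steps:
J(r, f) = r + 2*f (J(r, f) = (f + r) + f = r + 2*f)
h(Y, W) = -12 + W*Y (h(Y, W) = Y*W + 2*(-6) = W*Y - 12 = -12 + W*Y)
1/h(253, 104) = 1/(-12 + 104*253) = 1/(-12 + 26312) = 1/26300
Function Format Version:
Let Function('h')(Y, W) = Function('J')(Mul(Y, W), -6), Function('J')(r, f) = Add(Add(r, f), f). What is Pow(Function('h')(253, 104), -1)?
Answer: Rational(1, 26300) ≈ 3.8023e-5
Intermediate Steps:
Function('J')(r, f) = Add(r, Mul(2, f)) (Function('J')(r, f) = Add(Add(f, r), f) = Add(r, Mul(2, f)))
Function('h')(Y, W) = Add(-12, Mul(W, Y)) (Function('h')(Y, W) = Add(Mul(Y, W), Mul(2, -6)) = Add(Mul(W, Y), -12) = Add(-12, Mul(W, Y)))
Pow(Function('h')(253, 104), -1) = Pow(Add(-12, Mul(104, 253)), -1) = Pow(Add(-12, 26312), -1) = Pow(26300, -1) = Rational(1, 26300)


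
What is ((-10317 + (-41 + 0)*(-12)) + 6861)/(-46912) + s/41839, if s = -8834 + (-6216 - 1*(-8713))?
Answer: -43317637/490687792 ≈ -0.088279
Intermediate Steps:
s = -6337 (s = -8834 + (-6216 + 8713) = -8834 + 2497 = -6337)
((-10317 + (-41 + 0)*(-12)) + 6861)/(-46912) + s/41839 = ((-10317 + (-41 + 0)*(-12)) + 6861)/(-46912) - 6337/41839 = ((-10317 - 41*(-12)) + 6861)*(-1/46912) - 6337*1/41839 = ((-10317 + 492) + 6861)*(-1/46912) - 6337/41839 = (-9825 + 6861)*(-1/46912) - 6337/41839 = -2964*(-1/46912) - 6337/41839 = 741/11728 - 6337/41839 = -43317637/490687792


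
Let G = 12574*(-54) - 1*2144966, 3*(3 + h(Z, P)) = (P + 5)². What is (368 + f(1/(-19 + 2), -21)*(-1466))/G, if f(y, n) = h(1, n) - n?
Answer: 226678/4235943 ≈ 0.053513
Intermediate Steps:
h(Z, P) = -3 + (5 + P)²/3 (h(Z, P) = -3 + (P + 5)²/3 = -3 + (5 + P)²/3)
f(y, n) = -3 - n + (5 + n)²/3 (f(y, n) = (-3 + (5 + n)²/3) - n = -3 - n + (5 + n)²/3)
G = -2823962 (G = -678996 - 2144966 = -2823962)
(368 + f(1/(-19 + 2), -21)*(-1466))/G = (368 + (16/3 + (⅓)*(-21)² + (7/3)*(-21))*(-1466))/(-2823962) = (368 + (16/3 + (⅓)*441 - 49)*(-1466))*(-1/2823962) = (368 + (16/3 + 147 - 49)*(-1466))*(-1/2823962) = (368 + (310/3)*(-1466))*(-1/2823962) = (368 - 454460/3)*(-1/2823962) = -453356/3*(-1/2823962) = 226678/4235943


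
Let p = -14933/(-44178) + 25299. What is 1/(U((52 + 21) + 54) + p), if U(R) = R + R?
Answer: 44178/1128895367 ≈ 3.9134e-5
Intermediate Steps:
U(R) = 2*R
p = 1117674155/44178 (p = -14933*(-1/44178) + 25299 = 14933/44178 + 25299 = 1117674155/44178 ≈ 25299.)
1/(U((52 + 21) + 54) + p) = 1/(2*((52 + 21) + 54) + 1117674155/44178) = 1/(2*(73 + 54) + 1117674155/44178) = 1/(2*127 + 1117674155/44178) = 1/(254 + 1117674155/44178) = 1/(1128895367/44178) = 44178/1128895367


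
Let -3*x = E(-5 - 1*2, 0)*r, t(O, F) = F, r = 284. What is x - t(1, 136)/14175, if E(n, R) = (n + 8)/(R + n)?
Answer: 191564/14175 ≈ 13.514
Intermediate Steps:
E(n, R) = (8 + n)/(R + n)
x = 284/21 (x = -(8 + (-5 - 1*2))/(0 + (-5 - 1*2))*284/3 = -(8 + (-5 - 2))/(0 + (-5 - 2))*284/3 = -(8 - 7)/(0 - 7)*284/3 = -1/(-7)*284/3 = -(-⅐*1)*284/3 = -(-1)*284/21 = -⅓*(-284/7) = 284/21 ≈ 13.524)
x - t(1, 136)/14175 = 284/21 - 136/14175 = 191564/14175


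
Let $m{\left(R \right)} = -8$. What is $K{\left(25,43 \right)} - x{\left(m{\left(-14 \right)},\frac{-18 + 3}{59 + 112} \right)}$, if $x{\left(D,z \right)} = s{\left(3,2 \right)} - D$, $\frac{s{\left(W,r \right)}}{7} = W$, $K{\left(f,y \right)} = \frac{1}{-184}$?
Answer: $- \frac{5337}{184} \approx -29.005$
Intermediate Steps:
$K{\left(f,y \right)} = - \frac{1}{184}$
$s{\left(W,r \right)} = 7 W$
$x{\left(D,z \right)} = 21 - D$ ($x{\left(D,z \right)} = 7 \cdot 3 - D = 21 - D$)
$K{\left(25,43 \right)} - x{\left(m{\left(-14 \right)},\frac{-18 + 3}{59 + 112} \right)} = - \frac{1}{184} - \left(21 - -8\right) = - \frac{1}{184} - \left(21 + 8\right) = - \frac{1}{184} - 29 = - \frac{5337}{184}$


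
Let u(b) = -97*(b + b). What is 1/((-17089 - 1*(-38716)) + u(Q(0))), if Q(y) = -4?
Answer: 1/22403 ≈ 4.4637e-5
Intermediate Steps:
u(b) = -194*b
1/((-17089 - 1*(-38716)) + u(Q(0))) = 1/((-17089 - 1*(-38716)) - 194*(-4)) = 1/((-17089 + 38716) + 776) = 1/(21627 + 776) = 1/22403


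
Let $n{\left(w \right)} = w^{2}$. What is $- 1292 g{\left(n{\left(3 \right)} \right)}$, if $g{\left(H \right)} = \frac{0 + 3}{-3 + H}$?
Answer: $-646$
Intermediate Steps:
$g{\left(H \right)} = \frac{3}{-3 + H}$
$- 1292 g{\left(n{\left(3 \right)} \right)} = - 1292 \frac{3}{-3 + 3^{2}} = - 1292 \frac{3}{-3 + 9} = - 1292 \cdot \frac{3}{6} = - 1292 \cdot 3 \cdot \frac{1}{6} = \left(-1292\right) \frac{1}{2} = -646$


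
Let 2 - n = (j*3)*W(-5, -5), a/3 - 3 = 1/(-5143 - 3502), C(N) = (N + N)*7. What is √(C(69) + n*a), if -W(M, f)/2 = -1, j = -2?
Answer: 3*√185059810/1235 ≈ 33.045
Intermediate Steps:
C(N) = 14*N (C(N) = (2*N)*7 = 14*N)
W(M, f) = 2 (W(M, f) = -2*(-1) = 2)
a = 77802/8645 (a = 9 + 3/(-5143 - 3502) = 9 + 3/(-8645) = 9 + 3*(-1/8645) = 9 - 3/8645 = 77802/8645 ≈ 8.9996)
n = 14 (n = 2 - (-2*3)*2 = 2 - (-6)*2 = 2 - 1*(-12) = 2 + 12 = 14)
√(C(69) + n*a) = √(14*69 + 14*(77802/8645)) = √(966 + 155604/1235) = √(1348614/1235) = 3*√185059810/1235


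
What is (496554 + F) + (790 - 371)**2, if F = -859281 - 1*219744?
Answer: -406910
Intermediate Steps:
F = -1079025 (F = -859281 - 219744 = -1079025)
(496554 + F) + (790 - 371)**2 = (496554 - 1079025) + (790 - 371)**2 = -582471 + 419**2 = -582471 + 175561 = -406910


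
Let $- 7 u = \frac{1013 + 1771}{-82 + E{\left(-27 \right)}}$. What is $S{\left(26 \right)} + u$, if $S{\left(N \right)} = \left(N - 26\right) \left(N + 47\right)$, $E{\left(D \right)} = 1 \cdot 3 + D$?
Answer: $\frac{1392}{371} \approx 3.752$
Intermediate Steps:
$E{\left(D \right)} = 3 + D$
$S{\left(N \right)} = \left(-26 + N\right) \left(47 + N\right)$
$u = \frac{1392}{371}$ ($u = - \frac{\left(1013 + 1771\right) \frac{1}{-82 + \left(3 - 27\right)}}{7} = - \frac{2784 \frac{1}{-82 - 24}}{7} = - \frac{2784 \frac{1}{-106}}{7} = - \frac{2784 \left(- \frac{1}{106}\right)}{7} = \left(- \frac{1}{7}\right) \left(- \frac{1392}{53}\right) = \frac{1392}{371} \approx 3.752$)
$S{\left(26 \right)} + u = \left(-1222 + 26^{2} + 21 \cdot 26\right) + \frac{1392}{371} = \left(-1222 + 676 + 546\right) + \frac{1392}{371} = 0 + \frac{1392}{371} = \frac{1392}{371}$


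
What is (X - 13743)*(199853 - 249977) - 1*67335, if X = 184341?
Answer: -8551121487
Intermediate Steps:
(X - 13743)*(199853 - 249977) - 1*67335 = (184341 - 13743)*(199853 - 249977) - 1*67335 = 170598*(-50124) - 67335 = -8551054152 - 67335 = -8551121487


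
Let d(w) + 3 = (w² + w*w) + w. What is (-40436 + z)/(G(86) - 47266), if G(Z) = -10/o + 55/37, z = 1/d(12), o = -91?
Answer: 40435956197/47264356359 ≈ 0.85553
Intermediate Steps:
d(w) = -3 + w + 2*w² (d(w) = -3 + ((w² + w*w) + w) = -3 + ((w² + w²) + w) = -3 + (2*w² + w) = -3 + (w + 2*w²) = -3 + w + 2*w²)
z = 1/297 (z = 1/(-3 + 12 + 2*12²) = 1/(-3 + 12 + 2*144) = 1/(-3 + 12 + 288) = 1/297 ≈ 0.0033670)
G(Z) = 5375/3367 (G(Z) = -10/(-91) + 55/37 = -10*(-1/91) + 55*(1/37) = 10/91 + 55/37 = 5375/3367)
(-40436 + z)/(G(86) - 47266) = (-40436 + 1/297)/(5375/3367 - 47266) = -12009491/(297*(-159139247/3367)) = -12009491/297*(-3367/159139247) = 40435956197/47264356359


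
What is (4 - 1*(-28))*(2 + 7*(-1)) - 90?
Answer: -250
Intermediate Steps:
(4 - 1*(-28))*(2 + 7*(-1)) - 90 = (4 + 28)*(2 - 7) - 90 = 32*(-5) - 90 = -160 - 90 = -250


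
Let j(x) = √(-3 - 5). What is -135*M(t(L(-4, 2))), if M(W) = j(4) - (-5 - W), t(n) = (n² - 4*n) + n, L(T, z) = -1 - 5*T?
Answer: -41715 - 270*I*√2 ≈ -41715.0 - 381.84*I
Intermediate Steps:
t(n) = n² - 3*n
j(x) = 2*I*√2 (j(x) = √(-8) = 2*I*√2)
M(W) = 5 + W + 2*I*√2 (M(W) = 2*I*√2 - (-5 - W) = 2*I*√2 + (5 + W) = 5 + W + 2*I*√2)
-135*M(t(L(-4, 2))) = -135*(5 + (-1 - 5*(-4))*(-3 + (-1 - 5*(-4))) + 2*I*√2) = -135*(5 + (-1 + 20)*(-3 + (-1 + 20)) + 2*I*√2) = -135*(5 + 19*(-3 + 19) + 2*I*√2) = -135*(5 + 19*16 + 2*I*√2) = -135*(5 + 304 + 2*I*√2) = -135*(309 + 2*I*√2) = -41715 - 270*I*√2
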